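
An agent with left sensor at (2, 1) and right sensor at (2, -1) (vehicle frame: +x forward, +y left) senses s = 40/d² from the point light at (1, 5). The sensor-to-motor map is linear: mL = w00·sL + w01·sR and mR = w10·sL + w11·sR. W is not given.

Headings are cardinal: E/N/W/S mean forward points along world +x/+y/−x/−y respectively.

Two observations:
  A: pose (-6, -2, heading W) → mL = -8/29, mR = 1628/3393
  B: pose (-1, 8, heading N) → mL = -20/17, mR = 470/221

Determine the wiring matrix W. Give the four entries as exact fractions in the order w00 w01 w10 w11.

obs A: pose=(-6,-2,W) → sL=8/29, sR=40/117, mL=-8/29, mR=1628/3393
obs B: pose=(-1,8,N) → sL=20/17, sR=20/13, mL=-20/17, mR=470/221
sensor matrix S = [[8/29, 40/117], [20/17, 20/13]]; det S = 1280/57681
solve [mL_A; mL_B] = S·[w00; w01] and [mR_A; mR_B] = S·[w10; w11]:
  w00 = -1, w01 = 0, w10 = 1/2, w11 = 1

-1 0 1/2 1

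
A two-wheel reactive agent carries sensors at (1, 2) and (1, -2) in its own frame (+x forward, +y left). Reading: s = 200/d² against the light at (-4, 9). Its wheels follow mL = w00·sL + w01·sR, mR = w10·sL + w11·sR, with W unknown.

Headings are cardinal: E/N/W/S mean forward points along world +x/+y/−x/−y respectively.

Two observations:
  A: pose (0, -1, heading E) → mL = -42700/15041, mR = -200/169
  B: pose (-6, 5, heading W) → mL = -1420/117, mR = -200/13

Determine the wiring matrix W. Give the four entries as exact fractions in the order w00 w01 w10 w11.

obs A: pose=(0,-1,E) → sL=200/89, sR=200/169, mL=-42700/15041, mR=-200/169
obs B: pose=(-6,5,W) → sL=40/9, sR=200/13, mL=-1420/117, mR=-200/13
sensor matrix S = [[200/89, 200/169], [40/9, 200/13]]; det S = 3968000/135369
solve [mL_A; mL_B] = S·[w00; w01] and [mR_A; mR_B] = S·[w10; w11]:
  w00 = -1, w01 = -1/2, w10 = 0, w11 = -1

-1 -1/2 0 -1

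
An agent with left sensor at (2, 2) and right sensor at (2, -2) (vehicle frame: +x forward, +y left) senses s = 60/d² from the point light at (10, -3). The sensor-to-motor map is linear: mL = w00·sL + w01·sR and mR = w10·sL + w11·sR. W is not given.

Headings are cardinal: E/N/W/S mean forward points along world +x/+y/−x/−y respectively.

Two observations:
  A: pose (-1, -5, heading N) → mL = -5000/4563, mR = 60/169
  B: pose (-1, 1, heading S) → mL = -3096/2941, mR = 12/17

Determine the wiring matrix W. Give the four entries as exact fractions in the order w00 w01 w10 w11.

-1 -1 1 0

obs A: pose=(-1,-5,N) → sL=60/169, sR=20/27, mL=-5000/4563, mR=60/169
obs B: pose=(-1,1,S) → sL=12/17, sR=60/173, mL=-3096/2941, mR=12/17
sensor matrix S = [[60/169, 20/27], [12/17, 60/173]]; det S = -1788160/4473261
solve [mL_A; mL_B] = S·[w00; w01] and [mR_A; mR_B] = S·[w10; w11]:
  w00 = -1, w01 = -1, w10 = 1, w11 = 0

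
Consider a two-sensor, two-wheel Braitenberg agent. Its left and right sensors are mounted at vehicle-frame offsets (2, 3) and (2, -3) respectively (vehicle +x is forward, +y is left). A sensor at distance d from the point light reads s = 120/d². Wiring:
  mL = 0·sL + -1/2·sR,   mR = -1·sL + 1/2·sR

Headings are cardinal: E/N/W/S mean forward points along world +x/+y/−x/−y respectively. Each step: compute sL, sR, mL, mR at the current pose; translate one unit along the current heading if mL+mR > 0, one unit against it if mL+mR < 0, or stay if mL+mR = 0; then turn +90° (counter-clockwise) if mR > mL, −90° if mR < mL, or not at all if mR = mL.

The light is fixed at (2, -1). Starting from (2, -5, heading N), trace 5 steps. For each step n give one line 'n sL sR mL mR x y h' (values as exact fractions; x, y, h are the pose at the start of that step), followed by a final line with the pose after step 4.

0 120/13 120/13 -60/13 -60/13 2 -5 N
1 20/3 20/3 -10/3 -10/3 2 -6 N
2 24/5 24/5 -12/5 -12/5 2 -7 N
3 60/17 60/17 -30/17 -30/17 2 -8 N
4 8/3 8/3 -4/3 -4/3 2 -9 N
final 2 -10 N

n=0: pose=(2,-5,N); sL=120/13, sR=120/13; mL=-60/13, mR=-60/13; mL+mR=-120/13 → advance -1; mR−mL=0 → turn +0·90°
n=1: pose=(2,-6,N); sL=20/3, sR=20/3; mL=-10/3, mR=-10/3; mL+mR=-20/3 → advance -1; mR−mL=0 → turn +0·90°
n=2: pose=(2,-7,N); sL=24/5, sR=24/5; mL=-12/5, mR=-12/5; mL+mR=-24/5 → advance -1; mR−mL=0 → turn +0·90°
n=3: pose=(2,-8,N); sL=60/17, sR=60/17; mL=-30/17, mR=-30/17; mL+mR=-60/17 → advance -1; mR−mL=0 → turn +0·90°
n=4: pose=(2,-9,N); sL=8/3, sR=8/3; mL=-4/3, mR=-4/3; mL+mR=-8/3 → advance -1; mR−mL=0 → turn +0·90°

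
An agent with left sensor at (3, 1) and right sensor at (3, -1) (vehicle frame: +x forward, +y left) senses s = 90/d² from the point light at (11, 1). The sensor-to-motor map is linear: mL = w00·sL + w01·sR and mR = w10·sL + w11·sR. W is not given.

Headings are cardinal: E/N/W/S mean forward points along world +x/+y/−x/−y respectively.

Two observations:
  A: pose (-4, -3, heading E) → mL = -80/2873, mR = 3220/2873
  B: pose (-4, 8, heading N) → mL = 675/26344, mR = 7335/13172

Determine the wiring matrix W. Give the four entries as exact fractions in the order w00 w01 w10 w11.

obs A: pose=(-4,-3,E) → sL=10/17, sR=90/169, mL=-80/2873, mR=3220/2873
obs B: pose=(-4,8,N) → sL=45/178, sR=45/148, mL=675/26344, mR=7335/13172
sensor matrix S = [[10/17, 90/169], [45/178, 45/148]]; det S = 836775/18921578
solve [mL_A; mL_B] = S·[w00; w01] and [mR_A; mR_B] = S·[w10; w11]:
  w00 = -1/2, w01 = 1/2, w10 = 1, w11 = 1

-1/2 1/2 1 1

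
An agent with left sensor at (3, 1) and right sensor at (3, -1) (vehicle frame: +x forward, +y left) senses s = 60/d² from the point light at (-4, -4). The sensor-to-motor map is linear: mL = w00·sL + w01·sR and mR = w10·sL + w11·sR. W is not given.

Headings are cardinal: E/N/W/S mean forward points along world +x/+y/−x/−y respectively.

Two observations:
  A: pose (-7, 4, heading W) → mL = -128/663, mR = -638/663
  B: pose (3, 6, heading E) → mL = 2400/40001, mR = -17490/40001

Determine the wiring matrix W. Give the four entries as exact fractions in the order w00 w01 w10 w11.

-1 1 -1 -1/2

obs A: pose=(-7,4,W) → sL=12/17, sR=20/39, mL=-128/663, mR=-638/663
obs B: pose=(3,6,E) → sL=60/221, sR=60/181, mL=2400/40001, mR=-17490/40001
sensor matrix S = [[12/17, 20/39], [60/221, 60/181]]; det S = 49280/520013
solve [mL_A; mL_B] = S·[w00; w01] and [mR_A; mR_B] = S·[w10; w11]:
  w00 = -1, w01 = 1, w10 = -1, w11 = -1/2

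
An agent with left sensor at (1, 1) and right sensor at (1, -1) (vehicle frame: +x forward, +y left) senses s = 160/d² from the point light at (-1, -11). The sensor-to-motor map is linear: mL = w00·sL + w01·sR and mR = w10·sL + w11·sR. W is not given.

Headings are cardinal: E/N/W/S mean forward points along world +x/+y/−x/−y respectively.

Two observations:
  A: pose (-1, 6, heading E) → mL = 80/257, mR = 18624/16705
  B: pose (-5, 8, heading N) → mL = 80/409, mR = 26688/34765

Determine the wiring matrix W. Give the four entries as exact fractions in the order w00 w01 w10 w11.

0 1/2 1 1

obs A: pose=(-1,6,E) → sL=32/65, sR=160/257, mL=80/257, mR=18624/16705
obs B: pose=(-5,8,N) → sL=32/85, sR=160/409, mL=80/409, mR=26688/34765
sensor matrix S = [[32/65, 160/257], [32/85, 160/409]]; det S = -970752/23229973
solve [mL_A; mL_B] = S·[w00; w01] and [mR_A; mR_B] = S·[w10; w11]:
  w00 = 0, w01 = 1/2, w10 = 1, w11 = 1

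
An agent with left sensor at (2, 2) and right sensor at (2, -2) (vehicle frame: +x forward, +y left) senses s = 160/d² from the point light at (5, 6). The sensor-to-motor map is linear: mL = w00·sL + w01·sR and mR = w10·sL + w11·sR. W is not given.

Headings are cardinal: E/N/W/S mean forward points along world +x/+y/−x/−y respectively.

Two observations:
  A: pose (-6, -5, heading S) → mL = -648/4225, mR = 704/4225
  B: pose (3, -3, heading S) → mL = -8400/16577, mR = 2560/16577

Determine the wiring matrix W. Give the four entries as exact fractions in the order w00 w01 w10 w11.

obs A: pose=(-6,-5,S) → sL=16/25, sR=80/169, mL=-648/4225, mR=704/4225
obs B: pose=(3,-3,S) → sL=160/121, sR=160/137, mL=-8400/16577, mR=2560/16577
sensor matrix S = [[16/25, 80/169], [160/121, 160/137]]; det S = 1701888/14007565
solve [mL_A; mL_B] = S·[w00; w01] and [mR_A; mR_B] = S·[w10; w11]:
  w00 = 1/2, w01 = -1, w10 = 1, w11 = -1

1/2 -1 1 -1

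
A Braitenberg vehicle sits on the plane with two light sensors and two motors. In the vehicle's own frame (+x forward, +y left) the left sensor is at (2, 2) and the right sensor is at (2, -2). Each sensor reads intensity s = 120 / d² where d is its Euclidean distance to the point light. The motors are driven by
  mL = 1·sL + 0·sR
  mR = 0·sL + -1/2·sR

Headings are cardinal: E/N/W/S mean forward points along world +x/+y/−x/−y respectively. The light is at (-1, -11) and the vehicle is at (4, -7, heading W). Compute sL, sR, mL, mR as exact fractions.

left sensor world pos  = (2, -9); dL² = 13
right sensor world pos = (2, -5); dR² = 45
sL = 120/13 = 120/13
sR = 120/45 = 8/3
mL = 1·sL + 0·sR = 120/13
mR = 0·sL + -1/2·sR = -4/3

120/13 8/3 120/13 -4/3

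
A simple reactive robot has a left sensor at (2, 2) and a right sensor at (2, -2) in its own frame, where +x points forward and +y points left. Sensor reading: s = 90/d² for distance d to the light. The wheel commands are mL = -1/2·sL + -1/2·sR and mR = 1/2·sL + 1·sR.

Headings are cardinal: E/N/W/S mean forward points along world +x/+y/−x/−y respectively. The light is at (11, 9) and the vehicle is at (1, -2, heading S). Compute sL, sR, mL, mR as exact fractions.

90/233 90/313 -24570/72929 35055/72929

left sensor world pos  = (3, -4); dL² = 233
right sensor world pos = (-1, -4); dR² = 313
sL = 90/233 = 90/233
sR = 90/313 = 90/313
mL = -1/2·sL + -1/2·sR = -24570/72929
mR = 1/2·sL + 1·sR = 35055/72929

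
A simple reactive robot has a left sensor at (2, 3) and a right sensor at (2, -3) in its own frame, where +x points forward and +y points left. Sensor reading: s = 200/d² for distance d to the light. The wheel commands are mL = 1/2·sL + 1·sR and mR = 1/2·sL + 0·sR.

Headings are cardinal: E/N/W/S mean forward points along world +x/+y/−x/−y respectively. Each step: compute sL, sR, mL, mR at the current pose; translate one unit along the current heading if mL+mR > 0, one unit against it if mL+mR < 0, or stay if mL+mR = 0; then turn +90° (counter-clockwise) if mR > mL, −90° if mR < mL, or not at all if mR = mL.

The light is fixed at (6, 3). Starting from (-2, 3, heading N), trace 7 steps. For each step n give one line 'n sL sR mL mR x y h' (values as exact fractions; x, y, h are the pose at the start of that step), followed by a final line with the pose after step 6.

n=0: pose=(-2,3,N); sL=8/5, sR=200/29; mL=1116/145, mR=4/5; mL+mR=1232/145 → advance +1; mR−mL=-200/29 → turn -1·90°
n=1: pose=(-2,4,E); sL=50/13, sR=5; mL=90/13, mR=25/13; mL+mR=115/13 → advance +1; mR−mL=-5 → turn -1·90°
n=2: pose=(-1,4,S); sL=200/17, sR=200/101; mL=13500/1717, mR=100/17; mL+mR=23600/1717 → advance +1; mR−mL=-200/101 → turn -1·90°
n=3: pose=(-1,3,W); sL=20/9, sR=20/9; mL=10/3, mR=10/9; mL+mR=40/9 → advance +1; mR−mL=-20/9 → turn -1·90°
n=4: pose=(-2,3,N); sL=8/5, sR=200/29; mL=1116/145, mR=4/5; mL+mR=1232/145 → advance +1; mR−mL=-200/29 → turn -1·90°
n=5: pose=(-2,4,E); sL=50/13, sR=5; mL=90/13, mR=25/13; mL+mR=115/13 → advance +1; mR−mL=-5 → turn -1·90°
n=6: pose=(-1,4,S); sL=200/17, sR=200/101; mL=13500/1717, mR=100/17; mL+mR=23600/1717 → advance +1; mR−mL=-200/101 → turn -1·90°

0 8/5 200/29 1116/145 4/5 -2 3 N
1 50/13 5 90/13 25/13 -2 4 E
2 200/17 200/101 13500/1717 100/17 -1 4 S
3 20/9 20/9 10/3 10/9 -1 3 W
4 8/5 200/29 1116/145 4/5 -2 3 N
5 50/13 5 90/13 25/13 -2 4 E
6 200/17 200/101 13500/1717 100/17 -1 4 S
final -1 3 W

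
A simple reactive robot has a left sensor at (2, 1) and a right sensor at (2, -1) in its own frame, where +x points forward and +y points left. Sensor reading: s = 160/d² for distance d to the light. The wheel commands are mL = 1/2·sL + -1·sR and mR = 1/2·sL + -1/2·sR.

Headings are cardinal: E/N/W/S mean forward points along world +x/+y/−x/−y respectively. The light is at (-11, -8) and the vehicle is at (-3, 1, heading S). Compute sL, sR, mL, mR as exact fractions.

left sensor world pos  = (-2, -1); dL² = 130
right sensor world pos = (-4, -1); dR² = 98
sL = 160/130 = 16/13
sR = 160/98 = 80/49
mL = 1/2·sL + -1·sR = -648/637
mR = 1/2·sL + -1/2·sR = -128/637

16/13 80/49 -648/637 -128/637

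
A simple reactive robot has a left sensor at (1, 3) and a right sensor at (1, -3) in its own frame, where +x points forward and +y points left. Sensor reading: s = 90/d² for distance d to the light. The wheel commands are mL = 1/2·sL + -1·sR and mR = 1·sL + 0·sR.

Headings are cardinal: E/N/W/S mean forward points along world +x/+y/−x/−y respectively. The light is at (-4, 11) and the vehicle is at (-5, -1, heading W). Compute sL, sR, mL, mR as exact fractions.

90/229 18/17 -3357/3893 90/229

left sensor world pos  = (-6, -4); dL² = 229
right sensor world pos = (-6, 2); dR² = 85
sL = 90/229 = 90/229
sR = 90/85 = 18/17
mL = 1/2·sL + -1·sR = -3357/3893
mR = 1·sL + 0·sR = 90/229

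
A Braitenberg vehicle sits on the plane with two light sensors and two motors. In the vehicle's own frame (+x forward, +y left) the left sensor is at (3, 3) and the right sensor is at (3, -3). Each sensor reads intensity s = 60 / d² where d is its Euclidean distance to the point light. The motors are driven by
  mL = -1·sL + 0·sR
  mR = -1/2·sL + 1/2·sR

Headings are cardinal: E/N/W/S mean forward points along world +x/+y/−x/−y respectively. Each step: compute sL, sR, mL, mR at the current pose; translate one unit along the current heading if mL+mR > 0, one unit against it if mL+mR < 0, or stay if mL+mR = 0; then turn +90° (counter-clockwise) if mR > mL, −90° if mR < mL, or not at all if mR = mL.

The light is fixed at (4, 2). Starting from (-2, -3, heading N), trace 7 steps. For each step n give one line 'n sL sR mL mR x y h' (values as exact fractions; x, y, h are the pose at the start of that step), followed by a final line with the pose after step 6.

0 12/17 60/13 -12/17 432/221 -2 -3 N
1 6/13 30/41 -6/13 72/533 -2 -2 W
2 60/53 60/113 -60/53 -1800/5989 -1 -2 S
3 15 3/2 -15 -27/4 -1 -1 E
4 20/27 20/3 -20/27 80/27 -2 -1 N
5 30/53 30/41 -30/53 180/2173 -2 0 W
6 60/29 60/89 -60/29 -1800/2581 -1 0 S
final -1 1 E

n=0: pose=(-2,-3,N); sL=12/17, sR=60/13; mL=-12/17, mR=432/221; mL+mR=276/221 → advance +1; mR−mL=588/221 → turn +1·90°
n=1: pose=(-2,-2,W); sL=6/13, sR=30/41; mL=-6/13, mR=72/533; mL+mR=-174/533 → advance -1; mR−mL=318/533 → turn +1·90°
n=2: pose=(-1,-2,S); sL=60/53, sR=60/113; mL=-60/53, mR=-1800/5989; mL+mR=-8580/5989 → advance -1; mR−mL=4980/5989 → turn +1·90°
n=3: pose=(-1,-1,E); sL=15, sR=3/2; mL=-15, mR=-27/4; mL+mR=-87/4 → advance -1; mR−mL=33/4 → turn +1·90°
n=4: pose=(-2,-1,N); sL=20/27, sR=20/3; mL=-20/27, mR=80/27; mL+mR=20/9 → advance +1; mR−mL=100/27 → turn +1·90°
n=5: pose=(-2,0,W); sL=30/53, sR=30/41; mL=-30/53, mR=180/2173; mL+mR=-1050/2173 → advance -1; mR−mL=1410/2173 → turn +1·90°
n=6: pose=(-1,0,S); sL=60/29, sR=60/89; mL=-60/29, mR=-1800/2581; mL+mR=-7140/2581 → advance -1; mR−mL=3540/2581 → turn +1·90°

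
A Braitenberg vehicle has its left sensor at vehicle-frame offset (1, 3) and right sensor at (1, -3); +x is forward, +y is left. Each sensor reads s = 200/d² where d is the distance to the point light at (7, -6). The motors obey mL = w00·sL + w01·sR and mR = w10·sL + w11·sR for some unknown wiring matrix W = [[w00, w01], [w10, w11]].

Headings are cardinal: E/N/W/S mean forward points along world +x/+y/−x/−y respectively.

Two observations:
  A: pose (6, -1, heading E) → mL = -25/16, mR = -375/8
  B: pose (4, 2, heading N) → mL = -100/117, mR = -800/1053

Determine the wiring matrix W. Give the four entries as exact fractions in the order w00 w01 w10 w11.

obs A: pose=(6,-1,E) → sL=25/8, sR=50, mL=-25/16, mR=-375/8
obs B: pose=(4,2,N) → sL=200/117, sR=200/81, mL=-100/117, mR=-800/1053
sensor matrix S = [[25/8, 50], [200/117, 200/81]]; det S = -81875/1053
solve [mL_A; mL_B] = S·[w00; w01] and [mR_A; mR_B] = S·[w10; w11]:
  w00 = -1/2, w01 = 0, w10 = 1, w11 = -1

-1/2 0 1 -1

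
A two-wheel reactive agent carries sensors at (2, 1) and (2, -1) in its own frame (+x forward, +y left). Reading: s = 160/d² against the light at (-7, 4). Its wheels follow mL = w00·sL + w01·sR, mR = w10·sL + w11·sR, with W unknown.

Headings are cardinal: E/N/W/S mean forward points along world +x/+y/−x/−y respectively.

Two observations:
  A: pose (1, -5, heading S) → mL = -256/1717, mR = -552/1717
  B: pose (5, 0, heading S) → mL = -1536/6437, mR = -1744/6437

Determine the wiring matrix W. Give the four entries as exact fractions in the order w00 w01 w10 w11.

1 -1 -1 1/2

obs A: pose=(1,-5,S) → sL=80/101, sR=16/17, mL=-256/1717, mR=-552/1717
obs B: pose=(5,0,S) → sL=32/41, sR=160/157, mL=-1536/6437, mR=-1744/6437
sensor matrix S = [[80/101, 16/17], [32/41, 160/157]]; det S = 802816/11052329
solve [mL_A; mL_B] = S·[w00; w01] and [mR_A; mR_B] = S·[w10; w11]:
  w00 = 1, w01 = -1, w10 = -1, w11 = 1/2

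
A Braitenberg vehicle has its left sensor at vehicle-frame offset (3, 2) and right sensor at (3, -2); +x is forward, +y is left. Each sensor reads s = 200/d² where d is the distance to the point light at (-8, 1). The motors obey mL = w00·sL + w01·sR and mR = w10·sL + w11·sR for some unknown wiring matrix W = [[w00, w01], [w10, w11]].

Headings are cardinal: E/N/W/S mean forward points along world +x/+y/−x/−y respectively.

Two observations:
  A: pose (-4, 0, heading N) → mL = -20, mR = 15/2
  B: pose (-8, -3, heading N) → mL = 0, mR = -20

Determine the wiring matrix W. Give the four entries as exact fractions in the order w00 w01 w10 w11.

obs A: pose=(-4,0,N) → sL=25, sR=5, mL=-20, mR=15/2
obs B: pose=(-8,-3,N) → sL=40, sR=40, mL=0, mR=-20
sensor matrix S = [[25, 5], [40, 40]]; det S = 800
solve [mL_A; mL_B] = S·[w00; w01] and [mR_A; mR_B] = S·[w10; w11]:
  w00 = -1, w01 = 1, w10 = 1/2, w11 = -1

-1 1 1/2 -1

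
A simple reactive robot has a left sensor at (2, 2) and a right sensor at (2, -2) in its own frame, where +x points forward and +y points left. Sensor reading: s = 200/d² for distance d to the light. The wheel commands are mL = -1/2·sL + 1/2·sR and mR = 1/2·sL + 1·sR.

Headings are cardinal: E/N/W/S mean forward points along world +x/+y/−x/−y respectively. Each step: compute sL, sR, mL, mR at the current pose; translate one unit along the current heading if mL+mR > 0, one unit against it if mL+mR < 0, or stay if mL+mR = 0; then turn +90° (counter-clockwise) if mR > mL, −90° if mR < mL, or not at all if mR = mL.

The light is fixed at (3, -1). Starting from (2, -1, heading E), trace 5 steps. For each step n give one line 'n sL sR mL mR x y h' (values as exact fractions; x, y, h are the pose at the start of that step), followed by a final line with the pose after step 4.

n=0: pose=(2,-1,E); sL=40, sR=40; mL=0, mR=60; mL+mR=60 → advance +1; mR−mL=60 → turn +1·90°
n=1: pose=(3,-1,N); sL=25, sR=25; mL=0, mR=75/2; mL+mR=75/2 → advance +1; mR−mL=75/2 → turn +1·90°
n=2: pose=(3,0,W); sL=40, sR=200/13; mL=-160/13, mR=460/13; mL+mR=300/13 → advance +1; mR−mL=620/13 → turn +1·90°
n=3: pose=(2,0,S); sL=100, sR=20; mL=-40, mR=70; mL+mR=30 → advance +1; mR−mL=110 → turn +1·90°
n=4: pose=(2,-1,E); sL=40, sR=40; mL=0, mR=60; mL+mR=60 → advance +1; mR−mL=60 → turn +1·90°

0 40 40 0 60 2 -1 E
1 25 25 0 75/2 3 -1 N
2 40 200/13 -160/13 460/13 3 0 W
3 100 20 -40 70 2 0 S
4 40 40 0 60 2 -1 E
final 3 -1 N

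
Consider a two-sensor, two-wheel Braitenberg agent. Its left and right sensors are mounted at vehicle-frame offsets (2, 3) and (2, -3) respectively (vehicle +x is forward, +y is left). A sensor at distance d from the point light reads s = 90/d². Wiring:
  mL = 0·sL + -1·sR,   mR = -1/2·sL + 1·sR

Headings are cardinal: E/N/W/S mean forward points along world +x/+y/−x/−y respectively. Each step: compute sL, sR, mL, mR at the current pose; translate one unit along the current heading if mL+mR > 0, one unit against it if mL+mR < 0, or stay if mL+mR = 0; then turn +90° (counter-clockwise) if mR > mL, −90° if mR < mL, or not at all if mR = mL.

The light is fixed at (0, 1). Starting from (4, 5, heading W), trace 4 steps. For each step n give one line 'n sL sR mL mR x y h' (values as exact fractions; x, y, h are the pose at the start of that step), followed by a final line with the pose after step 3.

0 18 90/53 -90/53 -387/53 4 5 W
1 9/4 9/10 -9/10 -9/40 5 5 N
2 10 2 -2 -3 5 4 W
3 45/17 45/53 -45/53 -855/1802 6 4 N
final 6 3 W

n=0: pose=(4,5,W); sL=18, sR=90/53; mL=-90/53, mR=-387/53; mL+mR=-9 → advance -1; mR−mL=-297/53 → turn -1·90°
n=1: pose=(5,5,N); sL=9/4, sR=9/10; mL=-9/10, mR=-9/40; mL+mR=-9/8 → advance -1; mR−mL=27/40 → turn +1·90°
n=2: pose=(5,4,W); sL=10, sR=2; mL=-2, mR=-3; mL+mR=-5 → advance -1; mR−mL=-1 → turn -1·90°
n=3: pose=(6,4,N); sL=45/17, sR=45/53; mL=-45/53, mR=-855/1802; mL+mR=-45/34 → advance -1; mR−mL=675/1802 → turn +1·90°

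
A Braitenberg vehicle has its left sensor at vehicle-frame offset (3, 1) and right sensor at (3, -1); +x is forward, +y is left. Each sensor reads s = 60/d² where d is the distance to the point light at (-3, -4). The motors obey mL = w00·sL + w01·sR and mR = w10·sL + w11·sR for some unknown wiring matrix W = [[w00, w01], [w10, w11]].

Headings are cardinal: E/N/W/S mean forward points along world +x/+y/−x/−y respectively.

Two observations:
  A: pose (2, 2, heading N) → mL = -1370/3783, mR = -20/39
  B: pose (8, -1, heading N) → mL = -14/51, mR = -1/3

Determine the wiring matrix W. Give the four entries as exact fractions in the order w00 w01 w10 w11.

obs A: pose=(2,2,N) → sL=60/97, sR=20/39, mL=-1370/3783, mR=-20/39
obs B: pose=(8,-1,N) → sL=15/34, sR=1/3, mL=-14/51, mR=-1/3
sensor matrix S = [[60/97, 20/39], [15/34, 1/3]]; det S = -430/21437
solve [mL_A; mL_B] = S·[w00; w01] and [mR_A; mR_B] = S·[w10; w11]:
  w00 = -1, w01 = 1/2, w10 = 0, w11 = -1

-1 1/2 0 -1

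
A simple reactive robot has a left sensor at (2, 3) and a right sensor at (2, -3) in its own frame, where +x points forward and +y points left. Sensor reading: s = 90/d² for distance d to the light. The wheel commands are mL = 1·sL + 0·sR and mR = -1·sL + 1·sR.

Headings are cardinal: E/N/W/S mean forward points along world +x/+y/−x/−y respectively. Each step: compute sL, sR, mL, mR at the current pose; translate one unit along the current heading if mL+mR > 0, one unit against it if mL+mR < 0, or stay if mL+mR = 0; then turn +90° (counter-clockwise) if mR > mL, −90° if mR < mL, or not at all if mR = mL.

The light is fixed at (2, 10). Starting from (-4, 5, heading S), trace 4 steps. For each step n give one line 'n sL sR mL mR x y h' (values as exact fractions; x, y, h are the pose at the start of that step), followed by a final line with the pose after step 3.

n=0: pose=(-4,5,S); sL=45/29, sR=9/13; mL=45/29, mR=-324/377; mL+mR=9/13 → advance +1; mR−mL=-909/377 → turn -1·90°
n=1: pose=(-4,4,W); sL=18/29, sR=90/73; mL=18/29, mR=1296/2117; mL+mR=90/73 → advance +1; mR−mL=-18/2117 → turn -1·90°
n=2: pose=(-5,4,N); sL=45/58, sR=45/16; mL=45/58, mR=945/464; mL+mR=45/16 → advance +1; mR−mL=585/464 → turn +1·90°
n=3: pose=(-5,5,W); sL=18/29, sR=18/17; mL=18/29, mR=216/493; mL+mR=18/17 → advance +1; mR−mL=-90/493 → turn -1·90°

0 45/29 9/13 45/29 -324/377 -4 5 S
1 18/29 90/73 18/29 1296/2117 -4 4 W
2 45/58 45/16 45/58 945/464 -5 4 N
3 18/29 18/17 18/29 216/493 -5 5 W
final -6 5 N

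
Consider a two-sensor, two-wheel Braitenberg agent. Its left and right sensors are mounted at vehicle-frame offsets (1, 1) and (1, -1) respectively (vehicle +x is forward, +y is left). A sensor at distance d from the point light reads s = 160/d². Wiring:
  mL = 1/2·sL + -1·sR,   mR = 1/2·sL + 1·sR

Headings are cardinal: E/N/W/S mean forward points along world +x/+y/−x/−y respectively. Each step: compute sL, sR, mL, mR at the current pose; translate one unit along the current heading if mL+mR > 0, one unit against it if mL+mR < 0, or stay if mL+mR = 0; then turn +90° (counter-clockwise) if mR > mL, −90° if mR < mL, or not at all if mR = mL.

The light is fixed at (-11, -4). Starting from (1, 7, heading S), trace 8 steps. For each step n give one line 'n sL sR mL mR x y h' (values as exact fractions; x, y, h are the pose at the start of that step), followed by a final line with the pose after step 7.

n=0: pose=(1,7,S); sL=160/269, sR=160/221; mL=-25360/59449, mR=60720/59449; mL+mR=160/269 → advance +1; mR−mL=320/221 → turn +1·90°
n=1: pose=(1,6,E); sL=16/29, sR=16/25; mL=-264/725, mR=664/725; mL+mR=16/29 → advance +1; mR−mL=32/25 → turn +1·90°
n=2: pose=(2,6,N); sL=32/53, sR=160/317; mL=-3408/16801, mR=13552/16801; mL+mR=32/53 → advance +1; mR−mL=320/317 → turn +1·90°
n=3: pose=(2,7,W); sL=40/61, sR=5/9; mL=-125/549, mR=485/549; mL+mR=40/61 → advance +1; mR−mL=10/9 → turn +1·90°
n=4: pose=(1,7,S); sL=160/269, sR=160/221; mL=-25360/59449, mR=60720/59449; mL+mR=160/269 → advance +1; mR−mL=320/221 → turn +1·90°
n=5: pose=(1,6,E); sL=16/29, sR=16/25; mL=-264/725, mR=664/725; mL+mR=16/29 → advance +1; mR−mL=32/25 → turn +1·90°
n=6: pose=(2,6,N); sL=32/53, sR=160/317; mL=-3408/16801, mR=13552/16801; mL+mR=32/53 → advance +1; mR−mL=320/317 → turn +1·90°
n=7: pose=(2,7,W); sL=40/61, sR=5/9; mL=-125/549, mR=485/549; mL+mR=40/61 → advance +1; mR−mL=10/9 → turn +1·90°

0 160/269 160/221 -25360/59449 60720/59449 1 7 S
1 16/29 16/25 -264/725 664/725 1 6 E
2 32/53 160/317 -3408/16801 13552/16801 2 6 N
3 40/61 5/9 -125/549 485/549 2 7 W
4 160/269 160/221 -25360/59449 60720/59449 1 7 S
5 16/29 16/25 -264/725 664/725 1 6 E
6 32/53 160/317 -3408/16801 13552/16801 2 6 N
7 40/61 5/9 -125/549 485/549 2 7 W
final 1 7 S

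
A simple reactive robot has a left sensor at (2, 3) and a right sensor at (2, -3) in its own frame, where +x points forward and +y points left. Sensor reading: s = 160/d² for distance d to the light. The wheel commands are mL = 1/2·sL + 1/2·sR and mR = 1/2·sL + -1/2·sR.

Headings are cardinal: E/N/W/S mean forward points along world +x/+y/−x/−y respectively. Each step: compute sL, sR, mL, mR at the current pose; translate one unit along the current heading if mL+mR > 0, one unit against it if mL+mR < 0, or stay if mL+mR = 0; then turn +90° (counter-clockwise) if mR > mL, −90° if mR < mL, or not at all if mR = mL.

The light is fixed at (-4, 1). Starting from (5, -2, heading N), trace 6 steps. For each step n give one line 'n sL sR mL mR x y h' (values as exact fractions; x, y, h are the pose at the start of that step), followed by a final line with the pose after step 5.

n=0: pose=(5,-2,N); sL=160/37, sR=32/29; mL=2912/1073, mR=1728/1073; mL+mR=160/37 → advance +1; mR−mL=-32/29 → turn -1·90°
n=1: pose=(5,-1,E); sL=80/61, sR=80/73; mL=5360/4453, mR=480/4453; mL+mR=80/61 → advance +1; mR−mL=-80/73 → turn -1·90°
n=2: pose=(6,-1,S); sL=32/37, sR=32/13; mL=800/481, mR=-384/481; mL+mR=32/37 → advance +1; mR−mL=-32/13 → turn -1·90°
n=3: pose=(6,-2,W); sL=8/5, sR=5/2; mL=41/20, mR=-9/20; mL+mR=8/5 → advance +1; mR−mL=-5/2 → turn -1·90°
n=4: pose=(5,-2,N); sL=160/37, sR=32/29; mL=2912/1073, mR=1728/1073; mL+mR=160/37 → advance +1; mR−mL=-32/29 → turn -1·90°
n=5: pose=(5,-1,E); sL=80/61, sR=80/73; mL=5360/4453, mR=480/4453; mL+mR=80/61 → advance +1; mR−mL=-80/73 → turn -1·90°

0 160/37 32/29 2912/1073 1728/1073 5 -2 N
1 80/61 80/73 5360/4453 480/4453 5 -1 E
2 32/37 32/13 800/481 -384/481 6 -1 S
3 8/5 5/2 41/20 -9/20 6 -2 W
4 160/37 32/29 2912/1073 1728/1073 5 -2 N
5 80/61 80/73 5360/4453 480/4453 5 -1 E
final 6 -1 S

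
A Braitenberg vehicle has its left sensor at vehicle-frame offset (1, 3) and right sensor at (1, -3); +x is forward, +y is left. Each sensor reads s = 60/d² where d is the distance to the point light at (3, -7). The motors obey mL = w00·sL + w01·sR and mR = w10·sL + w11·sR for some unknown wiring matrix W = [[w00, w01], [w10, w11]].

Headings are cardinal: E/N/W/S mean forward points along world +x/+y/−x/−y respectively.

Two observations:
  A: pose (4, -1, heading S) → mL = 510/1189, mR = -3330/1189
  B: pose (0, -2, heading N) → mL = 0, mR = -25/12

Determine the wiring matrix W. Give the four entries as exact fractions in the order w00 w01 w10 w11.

obs A: pose=(4,-1,S) → sL=60/41, sR=60/29, mL=510/1189, mR=-3330/1189
obs B: pose=(0,-2,N) → sL=5/6, sR=5/3, mL=0, mR=-25/12
sensor matrix S = [[60/41, 60/29], [5/6, 5/3]]; det S = 850/1189
solve [mL_A; mL_B] = S·[w00; w01] and [mR_A; mR_B] = S·[w10; w11]:
  w00 = 1, w01 = -1/2, w10 = -1/2, w11 = -1

1 -1/2 -1/2 -1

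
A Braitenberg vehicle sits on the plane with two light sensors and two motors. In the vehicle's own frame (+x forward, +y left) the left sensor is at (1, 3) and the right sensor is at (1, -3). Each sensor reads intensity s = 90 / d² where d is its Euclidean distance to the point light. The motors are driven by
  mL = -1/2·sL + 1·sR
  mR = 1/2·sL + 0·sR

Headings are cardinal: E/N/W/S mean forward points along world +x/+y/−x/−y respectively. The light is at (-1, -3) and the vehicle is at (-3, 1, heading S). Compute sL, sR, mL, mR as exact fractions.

left sensor world pos  = (0, 0); dL² = 10
right sensor world pos = (-6, 0); dR² = 34
sL = 90/10 = 9
sR = 90/34 = 45/17
mL = -1/2·sL + 1·sR = -63/34
mR = 1/2·sL + 0·sR = 9/2

9 45/17 -63/34 9/2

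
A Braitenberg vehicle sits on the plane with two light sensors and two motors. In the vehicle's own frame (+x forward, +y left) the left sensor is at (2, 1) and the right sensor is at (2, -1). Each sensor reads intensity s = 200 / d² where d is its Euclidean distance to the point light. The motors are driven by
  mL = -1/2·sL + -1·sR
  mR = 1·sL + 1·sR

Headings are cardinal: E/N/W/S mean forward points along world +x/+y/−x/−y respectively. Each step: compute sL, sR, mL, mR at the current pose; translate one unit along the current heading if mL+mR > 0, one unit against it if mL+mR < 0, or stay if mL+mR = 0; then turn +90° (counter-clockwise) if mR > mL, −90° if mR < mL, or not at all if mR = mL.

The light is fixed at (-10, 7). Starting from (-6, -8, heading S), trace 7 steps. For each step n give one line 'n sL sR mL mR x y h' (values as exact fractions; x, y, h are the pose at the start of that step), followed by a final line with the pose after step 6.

n=0: pose=(-6,-8,S); sL=100/157, sR=100/149; mL=-23150/23393, mR=30600/23393; mL+mR=50/157 → advance +1; mR−mL=53750/23393 → turn +1·90°
n=1: pose=(-6,-9,E); sL=200/261, sR=8/13; mL=-3388/3393, mR=4688/3393; mL+mR=100/261 → advance +1; mR−mL=2692/1131 → turn +1·90°
n=2: pose=(-5,-9,N); sL=50/53, sR=25/29; mL=-2050/1537, mR=2775/1537; mL+mR=25/53 → advance +1; mR−mL=4825/1537 → turn +1·90°
n=3: pose=(-5,-8,W); sL=40/53, sR=40/41; mL=-2940/2173, mR=3760/2173; mL+mR=20/53 → advance +1; mR−mL=6700/2173 → turn +1·90°
n=4: pose=(-6,-8,S); sL=100/157, sR=100/149; mL=-23150/23393, mR=30600/23393; mL+mR=50/157 → advance +1; mR−mL=53750/23393 → turn +1·90°
n=5: pose=(-6,-9,E); sL=200/261, sR=8/13; mL=-3388/3393, mR=4688/3393; mL+mR=100/261 → advance +1; mR−mL=2692/1131 → turn +1·90°
n=6: pose=(-5,-9,N); sL=50/53, sR=25/29; mL=-2050/1537, mR=2775/1537; mL+mR=25/53 → advance +1; mR−mL=4825/1537 → turn +1·90°

0 100/157 100/149 -23150/23393 30600/23393 -6 -8 S
1 200/261 8/13 -3388/3393 4688/3393 -6 -9 E
2 50/53 25/29 -2050/1537 2775/1537 -5 -9 N
3 40/53 40/41 -2940/2173 3760/2173 -5 -8 W
4 100/157 100/149 -23150/23393 30600/23393 -6 -8 S
5 200/261 8/13 -3388/3393 4688/3393 -6 -9 E
6 50/53 25/29 -2050/1537 2775/1537 -5 -9 N
final -5 -8 W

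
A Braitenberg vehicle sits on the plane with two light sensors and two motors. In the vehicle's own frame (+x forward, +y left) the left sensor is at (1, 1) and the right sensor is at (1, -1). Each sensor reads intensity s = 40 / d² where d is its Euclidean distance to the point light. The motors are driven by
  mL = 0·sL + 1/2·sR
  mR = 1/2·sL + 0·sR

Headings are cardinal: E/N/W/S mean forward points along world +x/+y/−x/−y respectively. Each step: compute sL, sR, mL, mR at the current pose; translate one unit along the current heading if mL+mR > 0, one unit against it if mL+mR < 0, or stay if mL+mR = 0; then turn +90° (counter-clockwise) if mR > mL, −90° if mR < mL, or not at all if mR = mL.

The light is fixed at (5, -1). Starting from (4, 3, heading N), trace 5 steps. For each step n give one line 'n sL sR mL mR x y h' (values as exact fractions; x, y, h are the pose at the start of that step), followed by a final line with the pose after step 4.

0 40/29 8/5 4/5 20/29 4 3 N
1 10/9 5/2 5/4 5/9 4 4 E
2 40/17 40/17 20/17 20/17 5 4 S
3 4 4 2 2 5 3 S
4 8 8 4 4 5 2 S
final 5 1 S

n=0: pose=(4,3,N); sL=40/29, sR=8/5; mL=4/5, mR=20/29; mL+mR=216/145 → advance +1; mR−mL=-16/145 → turn -1·90°
n=1: pose=(4,4,E); sL=10/9, sR=5/2; mL=5/4, mR=5/9; mL+mR=65/36 → advance +1; mR−mL=-25/36 → turn -1·90°
n=2: pose=(5,4,S); sL=40/17, sR=40/17; mL=20/17, mR=20/17; mL+mR=40/17 → advance +1; mR−mL=0 → turn +0·90°
n=3: pose=(5,3,S); sL=4, sR=4; mL=2, mR=2; mL+mR=4 → advance +1; mR−mL=0 → turn +0·90°
n=4: pose=(5,2,S); sL=8, sR=8; mL=4, mR=4; mL+mR=8 → advance +1; mR−mL=0 → turn +0·90°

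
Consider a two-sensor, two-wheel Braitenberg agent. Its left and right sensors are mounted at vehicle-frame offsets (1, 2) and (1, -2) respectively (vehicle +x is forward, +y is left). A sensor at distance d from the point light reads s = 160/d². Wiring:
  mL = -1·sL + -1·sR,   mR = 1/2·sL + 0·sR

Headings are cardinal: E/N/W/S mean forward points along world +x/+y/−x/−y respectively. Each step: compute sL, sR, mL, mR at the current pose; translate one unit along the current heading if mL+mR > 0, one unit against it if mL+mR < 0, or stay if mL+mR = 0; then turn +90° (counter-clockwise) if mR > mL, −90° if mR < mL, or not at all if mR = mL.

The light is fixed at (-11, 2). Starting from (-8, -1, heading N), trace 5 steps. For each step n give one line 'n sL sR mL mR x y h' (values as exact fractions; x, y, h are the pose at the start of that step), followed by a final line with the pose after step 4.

0 32 160/29 -1088/29 16 -8 -1 N
1 4 20 -24 2 -8 -2 W
2 160/61 160/29 -14400/1769 80/61 -7 -2 S
3 80/13 16/5 -608/65 40/13 -7 -1 E
4 32 160/29 -1088/29 16 -8 -1 N
final -8 -2 W

n=0: pose=(-8,-1,N); sL=32, sR=160/29; mL=-1088/29, mR=16; mL+mR=-624/29 → advance -1; mR−mL=1552/29 → turn +1·90°
n=1: pose=(-8,-2,W); sL=4, sR=20; mL=-24, mR=2; mL+mR=-22 → advance -1; mR−mL=26 → turn +1·90°
n=2: pose=(-7,-2,S); sL=160/61, sR=160/29; mL=-14400/1769, mR=80/61; mL+mR=-12080/1769 → advance -1; mR−mL=16720/1769 → turn +1·90°
n=3: pose=(-7,-1,E); sL=80/13, sR=16/5; mL=-608/65, mR=40/13; mL+mR=-408/65 → advance -1; mR−mL=808/65 → turn +1·90°
n=4: pose=(-8,-1,N); sL=32, sR=160/29; mL=-1088/29, mR=16; mL+mR=-624/29 → advance -1; mR−mL=1552/29 → turn +1·90°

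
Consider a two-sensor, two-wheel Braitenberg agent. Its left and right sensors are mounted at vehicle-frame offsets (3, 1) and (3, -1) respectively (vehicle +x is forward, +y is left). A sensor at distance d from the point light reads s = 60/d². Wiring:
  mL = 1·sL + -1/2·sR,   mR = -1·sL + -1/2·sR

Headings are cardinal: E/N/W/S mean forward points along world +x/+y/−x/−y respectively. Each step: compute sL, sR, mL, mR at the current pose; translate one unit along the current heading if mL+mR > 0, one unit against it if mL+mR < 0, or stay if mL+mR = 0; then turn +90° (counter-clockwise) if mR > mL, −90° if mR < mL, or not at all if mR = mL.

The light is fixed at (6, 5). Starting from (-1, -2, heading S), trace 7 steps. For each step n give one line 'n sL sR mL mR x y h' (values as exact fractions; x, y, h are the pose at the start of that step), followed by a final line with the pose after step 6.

n=0: pose=(-1,-2,S); sL=15/34, sR=15/41; mL=180/697, mR=-435/697; mL+mR=-15/41 → advance -1; mR−mL=-15/17 → turn -1·90°
n=1: pose=(-1,-1,W); sL=60/149, sR=12/25; mL=606/3725, mR=-2394/3725; mL+mR=-12/25 → advance -1; mR−mL=-120/149 → turn -1·90°
n=2: pose=(0,-1,N); sL=30/29, sR=30/17; mL=75/493, mR=-945/493; mL+mR=-30/17 → advance -1; mR−mL=-60/29 → turn -1·90°
n=3: pose=(0,-2,E); sL=4/3, sR=60/73; mL=202/219, mR=-382/219; mL+mR=-60/73 → advance -1; mR−mL=-8/3 → turn -1·90°
n=4: pose=(-1,-2,S); sL=15/34, sR=15/41; mL=180/697, mR=-435/697; mL+mR=-15/41 → advance -1; mR−mL=-15/17 → turn -1·90°
n=5: pose=(-1,-1,W); sL=60/149, sR=12/25; mL=606/3725, mR=-2394/3725; mL+mR=-12/25 → advance -1; mR−mL=-120/149 → turn -1·90°
n=6: pose=(0,-1,N); sL=30/29, sR=30/17; mL=75/493, mR=-945/493; mL+mR=-30/17 → advance -1; mR−mL=-60/29 → turn -1·90°

0 15/34 15/41 180/697 -435/697 -1 -2 S
1 60/149 12/25 606/3725 -2394/3725 -1 -1 W
2 30/29 30/17 75/493 -945/493 0 -1 N
3 4/3 60/73 202/219 -382/219 0 -2 E
4 15/34 15/41 180/697 -435/697 -1 -2 S
5 60/149 12/25 606/3725 -2394/3725 -1 -1 W
6 30/29 30/17 75/493 -945/493 0 -1 N
final 0 -2 E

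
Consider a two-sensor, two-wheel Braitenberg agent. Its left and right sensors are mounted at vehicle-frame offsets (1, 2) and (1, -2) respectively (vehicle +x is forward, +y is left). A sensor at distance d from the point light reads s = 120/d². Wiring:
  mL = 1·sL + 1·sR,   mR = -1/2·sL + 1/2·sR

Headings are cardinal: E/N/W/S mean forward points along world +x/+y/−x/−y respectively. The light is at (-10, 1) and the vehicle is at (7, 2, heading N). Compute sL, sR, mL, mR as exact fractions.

left sensor world pos  = (5, 3); dL² = 229
right sensor world pos = (9, 3); dR² = 365
sL = 120/229 = 120/229
sR = 120/365 = 24/73
mL = 1·sL + 1·sR = 14256/16717
mR = -1/2·sL + 1/2·sR = -1632/16717

120/229 24/73 14256/16717 -1632/16717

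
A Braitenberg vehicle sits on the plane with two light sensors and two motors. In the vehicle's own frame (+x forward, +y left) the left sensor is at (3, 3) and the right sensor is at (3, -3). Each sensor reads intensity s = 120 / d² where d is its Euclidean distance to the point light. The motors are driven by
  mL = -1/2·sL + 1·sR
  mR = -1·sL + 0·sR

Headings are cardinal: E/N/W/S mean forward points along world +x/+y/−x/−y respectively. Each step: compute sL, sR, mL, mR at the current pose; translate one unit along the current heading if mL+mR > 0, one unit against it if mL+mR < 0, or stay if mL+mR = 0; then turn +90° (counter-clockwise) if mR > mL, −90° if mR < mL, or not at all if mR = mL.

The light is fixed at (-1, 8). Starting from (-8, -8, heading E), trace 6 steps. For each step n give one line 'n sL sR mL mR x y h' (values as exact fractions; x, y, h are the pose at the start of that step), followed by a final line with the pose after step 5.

0 24/37 120/377 -84/13949 -24/37 -8 -8 E
1 60/193 60/241 4350/46513 -60/193 -9 -8 S
2 24/89 24/53 1500/4717 -24/89 -9 -7 W
3 5/12 2/3 11/24 -5/12 -10 -7 N
4 120/157 24/65 -132/10205 -120/157 -10 -6 E
5 60/169 60/229 3270/38701 -60/169 -11 -6 S
final -11 -5 W

n=0: pose=(-8,-8,E); sL=24/37, sR=120/377; mL=-84/13949, mR=-24/37; mL+mR=-9132/13949 → advance -1; mR−mL=-8964/13949 → turn -1·90°
n=1: pose=(-9,-8,S); sL=60/193, sR=60/241; mL=4350/46513, mR=-60/193; mL+mR=-10110/46513 → advance -1; mR−mL=-18810/46513 → turn -1·90°
n=2: pose=(-9,-7,W); sL=24/89, sR=24/53; mL=1500/4717, mR=-24/89; mL+mR=228/4717 → advance +1; mR−mL=-2772/4717 → turn -1·90°
n=3: pose=(-10,-7,N); sL=5/12, sR=2/3; mL=11/24, mR=-5/12; mL+mR=1/24 → advance +1; mR−mL=-7/8 → turn -1·90°
n=4: pose=(-10,-6,E); sL=120/157, sR=24/65; mL=-132/10205, mR=-120/157; mL+mR=-7932/10205 → advance -1; mR−mL=-7668/10205 → turn -1·90°
n=5: pose=(-11,-6,S); sL=60/169, sR=60/229; mL=3270/38701, mR=-60/169; mL+mR=-10470/38701 → advance -1; mR−mL=-17010/38701 → turn -1·90°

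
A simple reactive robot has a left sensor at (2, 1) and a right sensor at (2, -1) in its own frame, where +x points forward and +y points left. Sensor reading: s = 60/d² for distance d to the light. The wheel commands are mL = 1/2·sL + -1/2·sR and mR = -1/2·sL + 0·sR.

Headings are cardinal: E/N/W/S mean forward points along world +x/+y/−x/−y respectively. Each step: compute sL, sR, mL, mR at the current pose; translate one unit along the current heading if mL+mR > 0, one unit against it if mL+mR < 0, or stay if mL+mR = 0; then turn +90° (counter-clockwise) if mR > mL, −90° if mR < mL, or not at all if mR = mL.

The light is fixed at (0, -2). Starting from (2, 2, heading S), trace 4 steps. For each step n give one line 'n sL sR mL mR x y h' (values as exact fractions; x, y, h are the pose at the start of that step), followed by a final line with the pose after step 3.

0 60/13 12 -48/13 -30/13 2 2 S
1 15/13 15/8 -75/208 -15/26 2 3 E
2 60/13 20/3 -40/39 -30/13 1 3 S
3 30/13 6/5 36/65 -15/13 1 4 W
final 2 4 N

n=0: pose=(2,2,S); sL=60/13, sR=12; mL=-48/13, mR=-30/13; mL+mR=-6 → advance -1; mR−mL=18/13 → turn +1·90°
n=1: pose=(2,3,E); sL=15/13, sR=15/8; mL=-75/208, mR=-15/26; mL+mR=-15/16 → advance -1; mR−mL=-45/208 → turn -1·90°
n=2: pose=(1,3,S); sL=60/13, sR=20/3; mL=-40/39, mR=-30/13; mL+mR=-10/3 → advance -1; mR−mL=-50/39 → turn -1·90°
n=3: pose=(1,4,W); sL=30/13, sR=6/5; mL=36/65, mR=-15/13; mL+mR=-3/5 → advance -1; mR−mL=-111/65 → turn -1·90°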